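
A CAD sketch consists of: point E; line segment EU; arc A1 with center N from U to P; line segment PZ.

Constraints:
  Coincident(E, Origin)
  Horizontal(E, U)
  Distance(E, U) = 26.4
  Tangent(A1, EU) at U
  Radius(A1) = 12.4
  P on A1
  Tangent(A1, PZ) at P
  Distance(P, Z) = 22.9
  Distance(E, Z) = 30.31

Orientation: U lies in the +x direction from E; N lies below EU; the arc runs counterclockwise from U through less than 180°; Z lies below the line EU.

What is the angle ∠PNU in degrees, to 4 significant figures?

69.59°

Checks: |NP| = 12.40 ✓; ∠(NP, PZ) = 90.00° ✓; |PZ| = 22.90 ✓; |EZ| = 30.31 ✓.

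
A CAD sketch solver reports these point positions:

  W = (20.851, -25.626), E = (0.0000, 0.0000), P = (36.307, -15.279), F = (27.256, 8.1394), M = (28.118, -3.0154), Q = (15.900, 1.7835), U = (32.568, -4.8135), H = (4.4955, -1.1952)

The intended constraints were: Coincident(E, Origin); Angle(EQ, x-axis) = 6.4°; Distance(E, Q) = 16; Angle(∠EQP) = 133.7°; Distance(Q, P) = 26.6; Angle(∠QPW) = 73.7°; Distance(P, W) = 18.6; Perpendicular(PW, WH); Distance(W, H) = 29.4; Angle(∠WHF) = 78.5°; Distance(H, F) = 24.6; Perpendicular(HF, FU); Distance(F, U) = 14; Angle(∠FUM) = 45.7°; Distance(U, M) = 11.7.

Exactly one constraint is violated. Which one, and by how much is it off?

Distance(U, M) = 11.7 — off by 6.90.

E = (0.00, 0.00) ✓; EQ at 6.400° ✓; |EQ| = 16.00 ✓; ∠EQP = 133.7° ✓; |QP| = 26.60 ✓; ∠QPW = 73.70° ✓; |PW| = 18.60 ✓; ∠(PW, WH) = 90.00° ✓; |WH| = 29.40 ✓; ∠WHF = 78.50° ✓; |HF| = 24.60 ✓; ∠(HF, FU) = 90.00° ✓; |FU| = 14.00 ✓; ∠FUM = 45.70° ✓; |UM| = 4.800 ✗.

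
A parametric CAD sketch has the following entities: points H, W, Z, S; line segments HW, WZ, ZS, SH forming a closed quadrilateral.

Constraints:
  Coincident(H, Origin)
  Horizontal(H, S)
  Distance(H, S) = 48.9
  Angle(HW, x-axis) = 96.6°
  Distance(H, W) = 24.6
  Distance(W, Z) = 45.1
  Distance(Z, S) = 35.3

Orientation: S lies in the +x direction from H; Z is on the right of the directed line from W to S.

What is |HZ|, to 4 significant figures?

23.54

Checks: |WZ| = 45.10 ✓; |ZS| = 35.30 ✓.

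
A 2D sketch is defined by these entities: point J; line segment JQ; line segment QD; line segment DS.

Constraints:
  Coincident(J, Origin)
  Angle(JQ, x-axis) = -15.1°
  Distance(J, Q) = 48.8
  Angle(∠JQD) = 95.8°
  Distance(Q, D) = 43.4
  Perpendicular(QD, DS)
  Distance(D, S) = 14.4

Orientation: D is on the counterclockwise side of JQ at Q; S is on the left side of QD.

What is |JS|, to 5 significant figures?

59.179

∠JQD = 95.8°, so QD runs at -15.1° + (180° − 95.8°) = 69.100° from the x-axis; with |QD| = 43.4, D = Q + 43.4·(cos 69.100°, sin 69.100°) = (62.597, 27.832). QD is perpendicular to DS; with |DS| = 14.4 on the left of QD, S = D + 14.4·(-0.93420, 0.35674) = (49.145, 32.969). Then |JS| = |S − J| = 59.179.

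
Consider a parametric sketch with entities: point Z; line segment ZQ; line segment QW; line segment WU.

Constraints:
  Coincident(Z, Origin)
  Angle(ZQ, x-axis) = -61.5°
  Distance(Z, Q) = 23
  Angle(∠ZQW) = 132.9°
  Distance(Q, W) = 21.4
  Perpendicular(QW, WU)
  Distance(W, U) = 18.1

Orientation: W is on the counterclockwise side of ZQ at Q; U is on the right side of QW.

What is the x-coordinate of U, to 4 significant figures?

27.20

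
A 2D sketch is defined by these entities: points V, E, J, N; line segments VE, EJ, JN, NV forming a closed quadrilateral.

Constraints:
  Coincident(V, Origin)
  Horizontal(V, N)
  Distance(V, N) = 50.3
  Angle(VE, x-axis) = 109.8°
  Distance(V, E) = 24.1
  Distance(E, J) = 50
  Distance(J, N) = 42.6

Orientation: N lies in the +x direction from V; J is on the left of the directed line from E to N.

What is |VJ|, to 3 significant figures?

56.1

Checks: |EJ| = 50.00 ✓; |JN| = 42.60 ✓.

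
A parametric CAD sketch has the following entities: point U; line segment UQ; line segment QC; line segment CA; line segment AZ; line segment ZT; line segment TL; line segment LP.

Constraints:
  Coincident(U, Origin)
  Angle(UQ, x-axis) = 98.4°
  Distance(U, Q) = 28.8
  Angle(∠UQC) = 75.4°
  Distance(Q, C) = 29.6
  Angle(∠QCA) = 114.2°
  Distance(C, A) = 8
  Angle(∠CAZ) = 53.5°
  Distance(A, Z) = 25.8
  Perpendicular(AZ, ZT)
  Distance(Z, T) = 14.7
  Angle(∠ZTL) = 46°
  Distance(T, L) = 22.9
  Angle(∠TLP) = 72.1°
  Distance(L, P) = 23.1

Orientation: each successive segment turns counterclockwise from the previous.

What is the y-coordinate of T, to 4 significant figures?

35.83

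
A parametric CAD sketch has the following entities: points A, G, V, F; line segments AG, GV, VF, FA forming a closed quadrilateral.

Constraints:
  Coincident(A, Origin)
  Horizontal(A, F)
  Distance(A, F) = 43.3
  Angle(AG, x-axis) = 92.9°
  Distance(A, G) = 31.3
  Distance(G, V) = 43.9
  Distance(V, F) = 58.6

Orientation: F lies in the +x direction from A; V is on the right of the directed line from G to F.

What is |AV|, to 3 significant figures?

17.9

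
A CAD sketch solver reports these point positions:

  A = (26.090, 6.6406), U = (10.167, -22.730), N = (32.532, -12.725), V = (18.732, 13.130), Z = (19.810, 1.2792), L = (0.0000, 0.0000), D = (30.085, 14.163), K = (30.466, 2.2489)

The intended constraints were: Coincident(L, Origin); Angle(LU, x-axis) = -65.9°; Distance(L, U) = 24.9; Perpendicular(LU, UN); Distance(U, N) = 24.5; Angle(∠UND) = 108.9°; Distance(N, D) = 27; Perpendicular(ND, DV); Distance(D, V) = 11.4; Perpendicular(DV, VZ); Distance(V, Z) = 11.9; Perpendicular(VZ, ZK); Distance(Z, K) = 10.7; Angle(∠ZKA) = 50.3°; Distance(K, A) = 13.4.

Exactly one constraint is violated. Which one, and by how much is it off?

Distance(K, A) = 13.4 — off by 7.20.

L = (0.00, 0.00) ✓; LU at -65.90° ✓; |LU| = 24.90 ✓; ∠(LU, UN) = 90.00° ✓; |UN| = 24.50 ✓; ∠UND = 108.9° ✓; |ND| = 27.00 ✓; ∠(ND, DV) = 90.00° ✓; |DV| = 11.40 ✓; ∠(DV, VZ) = 90.00° ✓; |VZ| = 11.90 ✓; ∠(VZ, ZK) = 90.00° ✓; |ZK| = 10.70 ✓; ∠ZKA = 50.30° ✓; |KA| = 6.200 ✗.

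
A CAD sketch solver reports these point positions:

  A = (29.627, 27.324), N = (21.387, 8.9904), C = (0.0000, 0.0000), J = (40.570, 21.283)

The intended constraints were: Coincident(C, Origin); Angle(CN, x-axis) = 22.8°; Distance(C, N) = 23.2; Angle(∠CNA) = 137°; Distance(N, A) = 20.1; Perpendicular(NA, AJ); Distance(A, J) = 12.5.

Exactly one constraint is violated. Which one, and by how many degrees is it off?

Perpendicular(NA, AJ) — off by 4.70°.

C = (0.00, 0.00) ✓; CN at 22.80° ✓; |CN| = 23.20 ✓; ∠CNA = 137.0° ✓; |NA| = 20.10 ✓; ∠(NA, AJ) = 94.70° ✗; |AJ| = 12.50 ✓.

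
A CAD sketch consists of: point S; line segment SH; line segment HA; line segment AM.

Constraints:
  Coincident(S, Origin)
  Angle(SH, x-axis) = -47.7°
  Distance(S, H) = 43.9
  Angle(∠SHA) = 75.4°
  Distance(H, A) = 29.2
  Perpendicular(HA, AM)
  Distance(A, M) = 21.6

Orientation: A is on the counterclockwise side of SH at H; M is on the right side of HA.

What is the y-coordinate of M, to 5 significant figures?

-19.804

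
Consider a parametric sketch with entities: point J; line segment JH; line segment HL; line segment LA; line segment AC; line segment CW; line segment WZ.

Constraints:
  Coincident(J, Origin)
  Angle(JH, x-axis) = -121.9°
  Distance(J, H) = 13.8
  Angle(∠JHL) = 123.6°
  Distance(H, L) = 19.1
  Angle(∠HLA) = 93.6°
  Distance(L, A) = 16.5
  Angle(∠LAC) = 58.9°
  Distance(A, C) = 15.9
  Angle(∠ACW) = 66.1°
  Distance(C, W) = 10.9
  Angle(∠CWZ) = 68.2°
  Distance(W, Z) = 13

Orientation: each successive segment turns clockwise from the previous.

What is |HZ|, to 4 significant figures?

23.52

J is at the origin; JH runs at -121.9° with length 13.8, so H = (-7.292, -11.72). ∠JHL = 123.6° gives HL at -178.3° from the x-axis; with |HL| = 19.1, L = (-26.38, -12.28). ∠HLA = 93.6° gives LA at 95.30° from the x-axis; with |LA| = 16.5, A = (-27.91, 4.147). ∠LAC = 58.9° gives AC at -25.80° from the x-axis; with |AC| = 15.9, C = (-13.59, -2.773). ∠ACW = 66.1° gives CW at -139.7° from the x-axis; with |CW| = 10.9, W = (-21.91, -9.823). ∠CWZ = 68.2° gives WZ at 108.5° from the x-axis; with |WZ| = 13.0, Z = (-26.03, 2.505). Then |HZ| = |Z − H| = 23.52.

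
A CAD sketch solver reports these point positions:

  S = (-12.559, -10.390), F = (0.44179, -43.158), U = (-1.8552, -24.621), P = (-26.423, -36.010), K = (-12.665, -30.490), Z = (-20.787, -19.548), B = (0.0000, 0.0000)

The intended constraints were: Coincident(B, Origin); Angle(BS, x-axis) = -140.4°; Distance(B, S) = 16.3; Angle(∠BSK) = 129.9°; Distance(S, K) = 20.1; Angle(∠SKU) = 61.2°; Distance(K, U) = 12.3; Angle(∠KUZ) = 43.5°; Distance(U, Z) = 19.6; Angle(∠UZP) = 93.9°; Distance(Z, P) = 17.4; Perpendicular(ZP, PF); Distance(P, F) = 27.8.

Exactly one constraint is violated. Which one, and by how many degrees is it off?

Perpendicular(ZP, PF) — off by 4.00°.

B = (0.00, 0.00) ✓; BS at -140.4° ✓; |BS| = 16.30 ✓; ∠BSK = 129.9° ✓; |SK| = 20.10 ✓; ∠SKU = 61.20° ✓; |KU| = 12.30 ✓; ∠KUZ = 43.50° ✓; |UZ| = 19.60 ✓; ∠UZP = 93.90° ✓; |ZP| = 17.40 ✓; ∠(ZP, PF) = 94.00° ✗; |PF| = 27.80 ✓.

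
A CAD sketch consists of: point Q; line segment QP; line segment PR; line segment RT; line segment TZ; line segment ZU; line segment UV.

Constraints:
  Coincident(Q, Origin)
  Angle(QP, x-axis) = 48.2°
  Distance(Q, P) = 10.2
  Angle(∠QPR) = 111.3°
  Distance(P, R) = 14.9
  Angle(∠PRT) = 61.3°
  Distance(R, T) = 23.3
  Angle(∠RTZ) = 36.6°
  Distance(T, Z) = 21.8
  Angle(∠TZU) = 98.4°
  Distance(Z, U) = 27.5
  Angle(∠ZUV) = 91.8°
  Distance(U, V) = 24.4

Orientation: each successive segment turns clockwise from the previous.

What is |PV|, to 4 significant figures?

37.53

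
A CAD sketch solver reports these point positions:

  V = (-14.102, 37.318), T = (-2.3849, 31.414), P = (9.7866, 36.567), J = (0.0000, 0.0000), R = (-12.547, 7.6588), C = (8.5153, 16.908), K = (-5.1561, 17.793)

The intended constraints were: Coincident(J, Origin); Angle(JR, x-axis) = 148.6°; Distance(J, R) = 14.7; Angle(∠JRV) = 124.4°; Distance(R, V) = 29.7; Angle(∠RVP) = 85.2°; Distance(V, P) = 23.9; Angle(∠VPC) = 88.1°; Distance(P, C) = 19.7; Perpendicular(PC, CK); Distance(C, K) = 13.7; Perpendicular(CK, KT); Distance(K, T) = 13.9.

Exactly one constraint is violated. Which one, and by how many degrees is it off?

Perpendicular(CK, KT) — off by 7.80°.

J = (0.00, 0.00) ✓; JR at 148.6° ✓; |JR| = 14.70 ✓; ∠JRV = 124.4° ✓; |RV| = 29.70 ✓; ∠RVP = 85.20° ✓; |VP| = 23.90 ✓; ∠VPC = 88.10° ✓; |PC| = 19.70 ✓; ∠(PC, CK) = 90.00° ✓; |CK| = 13.70 ✓; ∠(CK, KT) = 97.80° ✗; |KT| = 13.90 ✓.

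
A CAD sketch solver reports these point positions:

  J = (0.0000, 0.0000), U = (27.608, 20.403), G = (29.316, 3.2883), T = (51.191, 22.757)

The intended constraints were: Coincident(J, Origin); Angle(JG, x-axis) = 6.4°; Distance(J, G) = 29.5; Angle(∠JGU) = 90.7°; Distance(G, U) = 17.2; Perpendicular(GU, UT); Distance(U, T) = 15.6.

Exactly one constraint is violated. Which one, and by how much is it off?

Distance(U, T) = 15.6 — off by 8.10.

J = (0.00, 0.00) ✓; JG at 6.400° ✓; |JG| = 29.50 ✓; ∠JGU = 90.70° ✓; |GU| = 17.20 ✓; ∠(GU, UT) = 90.00° ✓; |UT| = 23.70 ✗.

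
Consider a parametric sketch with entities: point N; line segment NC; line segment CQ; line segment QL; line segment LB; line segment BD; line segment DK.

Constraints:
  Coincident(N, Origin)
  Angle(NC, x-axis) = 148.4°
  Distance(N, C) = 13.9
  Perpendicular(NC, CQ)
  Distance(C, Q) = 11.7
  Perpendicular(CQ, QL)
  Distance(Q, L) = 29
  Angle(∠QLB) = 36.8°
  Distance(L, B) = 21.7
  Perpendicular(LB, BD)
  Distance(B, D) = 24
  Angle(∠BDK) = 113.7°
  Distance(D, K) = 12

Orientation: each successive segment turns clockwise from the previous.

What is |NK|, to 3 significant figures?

30.3

N is at the origin; NC runs at 148.4° with length 13.9, so C = (-11.8, 7.28). NC ⟂ CQ, so CQ runs at 58.4°; with |CQ| = 11.7, Q = (-5.71, 17.2). CQ ⟂ QL, so QL runs at -31.6°; with |QL| = 29.0, L = (19.0, 2.05). ∠QLB = 36.8° gives LB at -175° from the x-axis; with |LB| = 21.7, B = (-2.62, 0.0863). LB is perpendicular to BD, so BD runs at 95.2°; with |BD| = 24.0, D = (-4.79, 24.0). ∠BDK = 113.7° gives DK at 28.9° from the x-axis; with |DK| = 12.0, K = (5.71, 29.8). Then |NK| = |K − N| = 30.3.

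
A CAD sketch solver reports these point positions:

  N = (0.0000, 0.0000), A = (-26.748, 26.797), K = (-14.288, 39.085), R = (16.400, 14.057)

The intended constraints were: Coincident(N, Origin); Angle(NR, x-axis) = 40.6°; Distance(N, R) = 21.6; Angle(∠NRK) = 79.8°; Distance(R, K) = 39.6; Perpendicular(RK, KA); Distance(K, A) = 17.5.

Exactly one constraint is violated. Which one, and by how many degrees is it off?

Perpendicular(RK, KA) — off by 6.20°.

N = (0.00, 0.00) ✓; NR at 40.60° ✓; |NR| = 21.60 ✓; ∠NRK = 79.80° ✓; |RK| = 39.60 ✓; ∠(RK, KA) = 83.80° ✗; |KA| = 17.50 ✓.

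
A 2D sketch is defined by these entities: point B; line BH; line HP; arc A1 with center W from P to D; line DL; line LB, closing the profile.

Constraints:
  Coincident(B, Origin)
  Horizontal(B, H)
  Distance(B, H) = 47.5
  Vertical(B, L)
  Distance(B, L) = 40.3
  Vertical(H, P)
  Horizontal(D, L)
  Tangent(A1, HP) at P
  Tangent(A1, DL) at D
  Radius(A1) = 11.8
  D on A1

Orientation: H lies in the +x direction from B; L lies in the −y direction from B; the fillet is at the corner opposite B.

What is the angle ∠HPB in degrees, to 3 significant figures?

59.0°

The virtual corner opposite B is at (47.5, -40.3). A1 meets HP tangentially, so WP is at right angles to HP and A1 meets DL tangentially, so WD is at right angles to DL, with radius 11.8, so the center W sits 11.8 in from both sides at W = (35.7, -28.5). That places the tangent points at P = (47.5, -28.5) on HP and D = (35.7, -40.3) on DL. Then cos ∠HPB = PH·PB / (|PH||PB|), giving 59.0°.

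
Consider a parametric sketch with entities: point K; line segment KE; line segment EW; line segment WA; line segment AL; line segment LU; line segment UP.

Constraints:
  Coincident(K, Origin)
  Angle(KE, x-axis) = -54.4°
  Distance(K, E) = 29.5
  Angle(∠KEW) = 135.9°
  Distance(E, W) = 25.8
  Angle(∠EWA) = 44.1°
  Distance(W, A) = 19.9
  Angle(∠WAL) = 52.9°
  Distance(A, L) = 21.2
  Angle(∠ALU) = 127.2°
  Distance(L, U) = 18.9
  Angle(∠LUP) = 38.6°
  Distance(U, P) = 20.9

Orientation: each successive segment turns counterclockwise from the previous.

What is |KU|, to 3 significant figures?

59.8

K is at the origin; KE runs at -54.4° with length 29.5, so E = (17.2, -24.0). ∠KEW = 135.9° gives EW at -10.3° from the x-axis; with |EW| = 25.8, W = (42.6, -28.6). ∠EWA = 44.1° gives WA at 126° from the x-axis; with |WA| = 19.9, A = (31.0, -12.4). ∠WAL = 52.9° gives AL at -107° from the x-axis; with |AL| = 21.2, L = (24.7, -32.7). ∠ALU = 127.2° gives LU at -54.5° from the x-axis; with |LU| = 18.9, U = (35.6, -48.0). Then |KU| = |U − K| = 59.8.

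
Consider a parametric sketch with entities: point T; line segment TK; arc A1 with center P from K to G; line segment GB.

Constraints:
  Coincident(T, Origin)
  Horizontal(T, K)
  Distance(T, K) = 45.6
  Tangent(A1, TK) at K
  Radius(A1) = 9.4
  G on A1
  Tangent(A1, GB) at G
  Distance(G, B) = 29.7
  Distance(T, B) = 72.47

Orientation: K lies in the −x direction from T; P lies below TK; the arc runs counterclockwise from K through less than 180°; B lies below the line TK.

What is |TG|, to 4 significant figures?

54.96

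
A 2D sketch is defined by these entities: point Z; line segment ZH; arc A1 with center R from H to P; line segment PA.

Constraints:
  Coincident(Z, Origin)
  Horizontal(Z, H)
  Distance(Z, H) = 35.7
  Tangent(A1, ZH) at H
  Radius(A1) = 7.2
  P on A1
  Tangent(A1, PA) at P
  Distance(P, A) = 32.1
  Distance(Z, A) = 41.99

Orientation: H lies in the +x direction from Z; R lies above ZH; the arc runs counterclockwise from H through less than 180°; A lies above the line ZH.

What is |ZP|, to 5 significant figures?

42.896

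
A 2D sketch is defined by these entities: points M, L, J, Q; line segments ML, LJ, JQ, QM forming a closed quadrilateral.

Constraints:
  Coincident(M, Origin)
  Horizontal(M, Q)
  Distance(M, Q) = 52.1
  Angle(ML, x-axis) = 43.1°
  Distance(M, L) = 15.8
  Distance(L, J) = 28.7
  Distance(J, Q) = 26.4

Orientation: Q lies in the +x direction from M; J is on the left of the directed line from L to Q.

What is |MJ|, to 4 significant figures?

43.90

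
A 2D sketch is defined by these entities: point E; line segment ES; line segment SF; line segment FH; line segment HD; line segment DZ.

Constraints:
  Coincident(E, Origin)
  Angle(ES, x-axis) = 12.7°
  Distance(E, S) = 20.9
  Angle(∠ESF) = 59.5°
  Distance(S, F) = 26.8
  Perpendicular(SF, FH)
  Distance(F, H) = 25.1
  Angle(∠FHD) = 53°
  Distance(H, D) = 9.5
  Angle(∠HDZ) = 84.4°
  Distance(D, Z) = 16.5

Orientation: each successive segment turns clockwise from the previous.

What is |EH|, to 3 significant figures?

17.7

∠ESF = 59.5° gives SF at -108° from the x-axis; with |SF| = 26.8, F = (12.2, -20.9). The perpendicularity gives FH at right angles to SF, so FH runs at 162°; with |FH| = 25.1, H = (-11.7, -13.2). Then |EH| = |H − E| = 17.7.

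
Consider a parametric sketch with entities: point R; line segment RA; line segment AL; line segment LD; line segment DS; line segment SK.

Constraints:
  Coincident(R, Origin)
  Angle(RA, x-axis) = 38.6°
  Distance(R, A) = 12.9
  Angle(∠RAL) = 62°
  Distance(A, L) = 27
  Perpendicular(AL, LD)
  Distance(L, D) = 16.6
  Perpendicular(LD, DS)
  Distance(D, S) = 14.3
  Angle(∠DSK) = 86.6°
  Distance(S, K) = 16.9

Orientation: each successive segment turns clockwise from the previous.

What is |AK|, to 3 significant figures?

13.7

R is at the origin; RA runs at 38.6° with length 12.9, so A = (10.1, 8.05). ∠RAL = 62.0° gives AL at -79.4° from the x-axis; with |AL| = 27.0, L = (15.0, -18.5). AL is perpendicular to LD, so LD runs at -169°; with |LD| = 16.6, D = (-1.27, -21.5). The perpendicularity gives DS at right angles to LD, so DS runs at 101°; with |DS| = 14.3, S = (-3.90, -7.49). ∠DSK = 86.6° gives SK at 7.20° from the x-axis; with |SK| = 16.9, K = (12.9, -5.37). Then |AK| = |K − A| = 13.7.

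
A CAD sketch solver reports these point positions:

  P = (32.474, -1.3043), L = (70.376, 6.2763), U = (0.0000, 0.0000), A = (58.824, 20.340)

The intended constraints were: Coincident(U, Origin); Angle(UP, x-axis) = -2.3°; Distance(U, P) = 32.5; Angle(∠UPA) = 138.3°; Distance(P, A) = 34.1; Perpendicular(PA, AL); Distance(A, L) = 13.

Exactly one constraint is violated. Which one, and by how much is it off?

Distance(A, L) = 13 — off by 5.20.

U = (0.00, 0.00) ✓; UP at -2.300° ✓; |UP| = 32.50 ✓; ∠UPA = 138.3° ✓; |PA| = 34.10 ✓; ∠(PA, AL) = 90.00° ✓; |AL| = 18.20 ✗.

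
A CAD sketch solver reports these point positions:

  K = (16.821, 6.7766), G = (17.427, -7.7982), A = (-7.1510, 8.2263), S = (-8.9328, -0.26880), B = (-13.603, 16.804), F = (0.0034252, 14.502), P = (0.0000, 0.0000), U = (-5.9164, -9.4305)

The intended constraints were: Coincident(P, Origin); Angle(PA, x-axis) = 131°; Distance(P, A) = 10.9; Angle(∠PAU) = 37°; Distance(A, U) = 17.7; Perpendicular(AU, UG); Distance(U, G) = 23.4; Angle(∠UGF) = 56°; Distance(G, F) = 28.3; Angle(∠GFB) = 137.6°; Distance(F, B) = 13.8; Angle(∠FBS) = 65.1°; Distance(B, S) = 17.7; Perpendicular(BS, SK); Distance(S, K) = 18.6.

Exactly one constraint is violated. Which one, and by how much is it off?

Distance(S, K) = 18.6 — off by 8.10.

P = (0.00, 0.00) ✓; PA at 131.0° ✓; |PA| = 10.90 ✓; ∠PAU = 37.00° ✓; |AU| = 17.70 ✓; ∠(AU, UG) = 90.00° ✓; |UG| = 23.40 ✓; ∠UGF = 56.00° ✓; |GF| = 28.30 ✓; ∠GFB = 137.6° ✓; |FB| = 13.80 ✓; ∠FBS = 65.10° ✓; |BS| = 17.70 ✓; ∠(BS, SK) = 90.00° ✓; |SK| = 26.70 ✗.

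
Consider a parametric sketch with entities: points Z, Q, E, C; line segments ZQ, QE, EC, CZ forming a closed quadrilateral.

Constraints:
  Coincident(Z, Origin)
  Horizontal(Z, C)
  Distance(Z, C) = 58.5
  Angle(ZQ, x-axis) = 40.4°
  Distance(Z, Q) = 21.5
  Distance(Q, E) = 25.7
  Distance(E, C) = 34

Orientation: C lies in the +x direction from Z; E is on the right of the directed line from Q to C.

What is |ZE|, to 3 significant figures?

27.8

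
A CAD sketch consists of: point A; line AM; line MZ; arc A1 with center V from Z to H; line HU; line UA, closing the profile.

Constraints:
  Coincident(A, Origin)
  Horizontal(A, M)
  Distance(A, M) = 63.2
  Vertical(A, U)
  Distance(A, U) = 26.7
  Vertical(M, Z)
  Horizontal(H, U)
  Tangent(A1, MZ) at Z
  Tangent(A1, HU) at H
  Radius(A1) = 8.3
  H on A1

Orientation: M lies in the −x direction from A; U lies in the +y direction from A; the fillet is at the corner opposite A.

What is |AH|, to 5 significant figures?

61.048

A is at the origin; A and M share the same y with |AM| = 63.2 and M on the −x side, so M = (-63.200, 0.0000). AU is vertical with |AU| = 26.7 and U on the +y side, so U = (0.0000, 26.700). The virtual corner opposite A is at (-63.200, 26.700). Tangency of A1 to MZ means the radius VZ is perpendicular to MZ and A1 meets HU tangentially, so VH is at right angles to HU, with radius 8.3, so the center V sits 8.3 in from both sides at V = (-54.900, 18.400). That places the tangent points at Z = (-63.200, 18.400) on MZ and H = (-54.900, 26.700) on HU. Then |AH| = |H − A| = 61.048.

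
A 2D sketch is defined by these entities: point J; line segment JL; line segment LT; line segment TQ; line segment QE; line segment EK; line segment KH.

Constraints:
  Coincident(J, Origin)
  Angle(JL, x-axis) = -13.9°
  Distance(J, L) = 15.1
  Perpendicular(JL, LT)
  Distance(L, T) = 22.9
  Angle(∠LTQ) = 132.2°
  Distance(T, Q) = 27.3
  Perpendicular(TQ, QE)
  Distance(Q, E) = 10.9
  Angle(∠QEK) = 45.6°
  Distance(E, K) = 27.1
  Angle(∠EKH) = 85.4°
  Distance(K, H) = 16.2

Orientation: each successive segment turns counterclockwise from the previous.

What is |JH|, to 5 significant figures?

51.872

J is at the origin; JL runs at -13.9° with length 15.1, so L = (14.658, -3.6274). The perpendicularity gives LT at right angles to JL, so LT runs at 76.100°; with |LT| = 22.9, T = (20.159, 18.602). ∠LTQ = 132.2° gives TQ at 123.90° from the x-axis; with |TQ| = 27.3, Q = (4.9326, 41.261). The perpendicularity gives QE at right angles to TQ, so QE runs at -146.10°; with |QE| = 10.9, E = (-4.1145, 35.182). ∠QEK = 45.6° gives EK at -11.700° from the x-axis; with |EK| = 27.1, K = (22.422, 29.686). ∠EKH = 85.4° gives KH at 82.900° from the x-axis; with |KH| = 16.2, H = (24.425, 45.762). Then |JH| = |H − J| = 51.872.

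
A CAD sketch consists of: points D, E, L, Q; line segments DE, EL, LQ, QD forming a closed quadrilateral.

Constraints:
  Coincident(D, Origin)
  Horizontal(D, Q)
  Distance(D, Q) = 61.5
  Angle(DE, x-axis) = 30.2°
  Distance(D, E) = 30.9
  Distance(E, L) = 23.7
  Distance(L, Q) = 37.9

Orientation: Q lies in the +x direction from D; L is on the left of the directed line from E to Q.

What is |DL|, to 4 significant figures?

54.00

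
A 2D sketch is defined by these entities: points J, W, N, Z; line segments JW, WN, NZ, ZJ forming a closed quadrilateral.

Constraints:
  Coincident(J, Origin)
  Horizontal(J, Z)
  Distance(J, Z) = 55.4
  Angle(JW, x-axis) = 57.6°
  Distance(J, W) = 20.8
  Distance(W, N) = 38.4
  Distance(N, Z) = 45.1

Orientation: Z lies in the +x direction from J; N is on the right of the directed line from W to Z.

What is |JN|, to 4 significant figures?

25.66

J is at the origin; J and Z share the same y with |JZ| = 55.4 and Z in +x, so Z = (55.4, 0). JW runs at 57.6° with |JW| = 20.8, so W = (11.15, 17.56). N is determined by |WN| = 38.4 and |NZ| = 45.1 together: it lies at the intersection of circle(W, 38.4) and circle(Z, 45.1). With |WZ| = 47.61, the foot of the radical line on WZ is 17.93 from W and the perpendicular offset is √(38.4² − 17.93²) = 33.96. Taking the right-of-WZ solution: N = (15.29, -20.61).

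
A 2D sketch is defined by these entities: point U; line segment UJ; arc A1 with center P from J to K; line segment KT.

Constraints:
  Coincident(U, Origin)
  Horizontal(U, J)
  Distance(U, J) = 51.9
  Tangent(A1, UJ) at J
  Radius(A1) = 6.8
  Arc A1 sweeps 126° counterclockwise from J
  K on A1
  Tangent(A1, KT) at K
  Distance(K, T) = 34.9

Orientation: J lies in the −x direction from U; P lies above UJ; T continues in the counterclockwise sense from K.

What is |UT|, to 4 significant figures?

77.46

U is at the origin; U and J share the same y with |UJ| = 51.9 and J on the −x side, so J = (-51.90, 0.000). The tangent condition forces PJ to be normal to UJ, so P = J + (0, 6.8) = (-51.90, 6.800). On A1, J sits at bearing -90° from P; a 126° counterclockwise sweep puts K at bearing 36°, so K = P + 6.8·(cos 36°, sin 36°) = (-46.40, 10.80). Since A1 is tangent to KT there, PK ⟂ KT, so KT runs along (−sin 36°, cos 36°); with |KT| = 34.9, T = (-66.91, 39.03). Then |UT| = |T − U| = 77.46.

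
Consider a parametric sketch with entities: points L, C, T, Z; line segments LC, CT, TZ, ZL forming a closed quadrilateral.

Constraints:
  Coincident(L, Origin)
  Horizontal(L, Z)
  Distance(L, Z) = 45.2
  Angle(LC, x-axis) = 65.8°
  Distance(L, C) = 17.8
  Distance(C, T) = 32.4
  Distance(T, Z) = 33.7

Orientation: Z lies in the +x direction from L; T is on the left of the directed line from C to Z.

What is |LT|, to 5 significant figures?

47.936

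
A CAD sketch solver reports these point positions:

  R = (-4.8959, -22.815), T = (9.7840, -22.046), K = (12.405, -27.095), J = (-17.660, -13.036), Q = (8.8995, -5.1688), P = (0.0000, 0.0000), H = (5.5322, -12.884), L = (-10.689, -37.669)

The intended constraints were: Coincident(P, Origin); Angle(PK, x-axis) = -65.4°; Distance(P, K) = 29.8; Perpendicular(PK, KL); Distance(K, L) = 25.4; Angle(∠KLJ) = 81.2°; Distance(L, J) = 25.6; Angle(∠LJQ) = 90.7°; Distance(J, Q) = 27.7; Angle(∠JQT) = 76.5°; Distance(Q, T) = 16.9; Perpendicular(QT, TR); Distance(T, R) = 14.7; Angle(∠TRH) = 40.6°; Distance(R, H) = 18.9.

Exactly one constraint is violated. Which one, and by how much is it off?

Distance(R, H) = 18.9 — off by 4.50.

P = (0.00, 0.00) ✓; PK at -65.40° ✓; |PK| = 29.80 ✓; ∠(PK, KL) = 90.00° ✓; |KL| = 25.40 ✓; ∠KLJ = 81.20° ✓; |LJ| = 25.60 ✓; ∠LJQ = 90.70° ✓; |JQ| = 27.70 ✓; ∠JQT = 76.50° ✓; |QT| = 16.90 ✓; ∠(QT, TR) = 90.00° ✓; |TR| = 14.70 ✓; ∠TRH = 40.60° ✓; |RH| = 14.40 ✗.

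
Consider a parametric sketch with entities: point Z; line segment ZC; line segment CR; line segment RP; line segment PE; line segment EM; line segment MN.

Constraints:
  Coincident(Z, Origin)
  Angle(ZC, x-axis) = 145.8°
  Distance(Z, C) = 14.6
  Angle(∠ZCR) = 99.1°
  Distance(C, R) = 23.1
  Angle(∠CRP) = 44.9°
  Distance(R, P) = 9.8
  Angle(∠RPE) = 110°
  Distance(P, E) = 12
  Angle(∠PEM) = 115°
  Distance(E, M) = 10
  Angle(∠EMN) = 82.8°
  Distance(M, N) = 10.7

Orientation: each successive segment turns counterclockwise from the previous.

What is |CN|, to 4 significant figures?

17.32

∠PEM = 115.0° gives EM at 136.8° from the x-axis; with |EM| = 10.0, M = (-21.66, 9.948). ∠EMN = 82.8° gives MN at -126.0° from the x-axis; with |MN| = 10.7, N = (-27.95, 1.291). Then |CN| = |N − C| = 17.32.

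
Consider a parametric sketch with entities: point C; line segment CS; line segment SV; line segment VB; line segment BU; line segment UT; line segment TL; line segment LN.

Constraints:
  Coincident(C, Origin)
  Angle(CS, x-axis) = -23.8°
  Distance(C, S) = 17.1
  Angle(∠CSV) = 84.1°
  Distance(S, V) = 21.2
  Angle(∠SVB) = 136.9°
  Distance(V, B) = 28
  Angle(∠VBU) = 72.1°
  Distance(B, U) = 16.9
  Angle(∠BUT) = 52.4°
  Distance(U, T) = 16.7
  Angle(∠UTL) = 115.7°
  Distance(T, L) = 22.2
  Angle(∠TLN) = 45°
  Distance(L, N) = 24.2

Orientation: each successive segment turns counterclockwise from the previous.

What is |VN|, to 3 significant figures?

31.4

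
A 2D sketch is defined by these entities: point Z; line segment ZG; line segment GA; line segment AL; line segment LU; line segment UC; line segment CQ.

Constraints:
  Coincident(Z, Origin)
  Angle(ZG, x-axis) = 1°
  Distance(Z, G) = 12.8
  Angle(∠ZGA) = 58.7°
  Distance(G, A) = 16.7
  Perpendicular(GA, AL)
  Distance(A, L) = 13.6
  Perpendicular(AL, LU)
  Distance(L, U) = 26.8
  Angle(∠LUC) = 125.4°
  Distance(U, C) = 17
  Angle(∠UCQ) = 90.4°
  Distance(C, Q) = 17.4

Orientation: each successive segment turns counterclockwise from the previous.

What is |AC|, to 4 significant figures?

36.65

Z is at the origin; ZG runs at 1.0° with length 12.8, so G = (12.80, 0.2234). ∠ZGA = 58.7° gives GA at 122.3° from the x-axis; with |GA| = 16.7, A = (3.874, 14.34). GA is perpendicular to AL, so AL runs at -147.7°; with |AL| = 13.6, L = (-7.621, 7.072). The perpendicularity gives LU at right angles to AL, so LU runs at -57.70°; with |LU| = 26.8, U = (6.699, -15.58). ∠LUC = 125.4° gives UC at -3.100° from the x-axis; with |UC| = 17.0, C = (23.67, -16.50). Then |AC| = |C − A| = 36.65.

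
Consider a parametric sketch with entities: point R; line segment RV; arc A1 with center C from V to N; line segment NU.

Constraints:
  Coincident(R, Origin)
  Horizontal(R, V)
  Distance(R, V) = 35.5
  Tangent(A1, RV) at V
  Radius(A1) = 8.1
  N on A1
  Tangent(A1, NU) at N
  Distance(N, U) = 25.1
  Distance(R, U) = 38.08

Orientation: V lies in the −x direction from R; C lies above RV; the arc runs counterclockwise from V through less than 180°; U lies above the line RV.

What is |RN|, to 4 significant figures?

28.31

Checks: |CN| = 8.100 ✓; ∠(CN, NU) = 90.00° ✓; |NU| = 25.10 ✓; |RU| = 38.08 ✓.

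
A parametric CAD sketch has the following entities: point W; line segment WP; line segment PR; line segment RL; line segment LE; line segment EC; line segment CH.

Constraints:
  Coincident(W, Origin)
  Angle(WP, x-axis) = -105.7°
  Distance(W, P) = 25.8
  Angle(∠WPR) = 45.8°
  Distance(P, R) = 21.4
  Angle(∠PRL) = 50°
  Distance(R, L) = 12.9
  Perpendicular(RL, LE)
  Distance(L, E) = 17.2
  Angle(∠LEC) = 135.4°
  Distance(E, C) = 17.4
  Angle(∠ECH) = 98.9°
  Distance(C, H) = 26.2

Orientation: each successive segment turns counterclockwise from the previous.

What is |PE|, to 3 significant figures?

1.18

W is at the origin; WP runs at -105.7° with length 25.8, so P = (-6.98, -24.8). ∠WPR = 45.8° gives PR at 28.5° from the x-axis; with |PR| = 21.4, R = (11.8, -14.6). ∠PRL = 50.0° gives RL at 158° from the x-axis; with |RL| = 12.9, L = (-0.177, -9.90). RL is perpendicular to LE, so LE runs at -112°; with |LE| = 17.2, E = (-6.48, -25.9). Then |PE| = |E − P| = 1.18.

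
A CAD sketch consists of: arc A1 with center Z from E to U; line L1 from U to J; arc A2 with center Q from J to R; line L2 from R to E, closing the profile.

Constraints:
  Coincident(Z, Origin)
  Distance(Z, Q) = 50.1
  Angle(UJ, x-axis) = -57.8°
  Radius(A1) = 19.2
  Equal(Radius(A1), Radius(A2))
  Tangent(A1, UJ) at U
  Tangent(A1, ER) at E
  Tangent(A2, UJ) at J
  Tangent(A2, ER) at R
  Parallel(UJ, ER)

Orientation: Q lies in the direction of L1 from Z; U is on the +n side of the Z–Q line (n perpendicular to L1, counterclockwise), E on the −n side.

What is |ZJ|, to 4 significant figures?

53.65

The slot axis is L1's direction at -57.8°, so u = (cos -57.8°, sin -57.8°) = (0.5329, -0.8462) and n = (−sin -57.8°, cos -57.8°) = (0.8462, 0.5329). Z is at the origin and Q lies 50.1 along u from Z, so Q = 50.1·u = (26.70, -42.39). Tangency of A1 to both parallel lines with radius 19.2 puts U and E at Z ± 19.2·n: U = (16.25, 10.23), E = (-16.25, -10.23). Equal radii place J and R the same way about Q: J = Q + 19.2·n = (42.94, -32.16), R = Q − 19.2·n = (10.45, -52.63). Then |ZJ| = |J − Z| = 53.65.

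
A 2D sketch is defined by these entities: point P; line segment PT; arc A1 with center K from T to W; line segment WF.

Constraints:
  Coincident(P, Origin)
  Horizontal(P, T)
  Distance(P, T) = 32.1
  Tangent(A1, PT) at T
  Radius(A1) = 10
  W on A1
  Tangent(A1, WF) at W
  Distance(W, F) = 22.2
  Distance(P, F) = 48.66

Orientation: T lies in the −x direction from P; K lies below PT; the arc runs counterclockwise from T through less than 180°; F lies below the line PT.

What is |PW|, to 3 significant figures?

43.6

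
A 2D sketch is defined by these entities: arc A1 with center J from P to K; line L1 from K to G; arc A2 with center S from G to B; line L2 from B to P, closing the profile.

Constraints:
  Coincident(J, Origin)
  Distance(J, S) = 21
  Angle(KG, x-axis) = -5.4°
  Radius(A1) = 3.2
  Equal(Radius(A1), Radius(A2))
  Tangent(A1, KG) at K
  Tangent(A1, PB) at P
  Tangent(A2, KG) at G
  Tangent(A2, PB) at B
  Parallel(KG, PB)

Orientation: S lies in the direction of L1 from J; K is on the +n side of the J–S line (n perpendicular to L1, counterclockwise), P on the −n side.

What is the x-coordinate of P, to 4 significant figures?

-0.3011

The slot axis is L1's direction at -5.4°, so u = (cos -5.4°, sin -5.4°) = (0.9956, -0.09411) and n = (−sin -5.4°, cos -5.4°) = (0.09411, 0.9956). J is at the origin and S lies 21.0 along u from J, so S = 21.0·u = (20.91, -1.976). Tangency of A1 to both parallel lines with radius 3.2 puts K and P at J ± 3.2·n: K = (0.3011, 3.186), P = (-0.3011, -3.186). So P.x = -0.3011.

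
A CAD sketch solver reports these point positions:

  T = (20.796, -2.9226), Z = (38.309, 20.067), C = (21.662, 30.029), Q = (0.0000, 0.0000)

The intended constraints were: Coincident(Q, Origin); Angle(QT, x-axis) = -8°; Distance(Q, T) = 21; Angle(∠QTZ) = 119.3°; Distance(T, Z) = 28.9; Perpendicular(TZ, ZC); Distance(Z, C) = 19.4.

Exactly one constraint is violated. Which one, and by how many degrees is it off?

Perpendicular(TZ, ZC) — off by 6.40°.

Q = (0.00, 0.00) ✓; QT at -8.000° ✓; |QT| = 21.00 ✓; ∠QTZ = 119.3° ✓; |TZ| = 28.90 ✓; ∠(TZ, ZC) = 96.40° ✗; |ZC| = 19.40 ✓.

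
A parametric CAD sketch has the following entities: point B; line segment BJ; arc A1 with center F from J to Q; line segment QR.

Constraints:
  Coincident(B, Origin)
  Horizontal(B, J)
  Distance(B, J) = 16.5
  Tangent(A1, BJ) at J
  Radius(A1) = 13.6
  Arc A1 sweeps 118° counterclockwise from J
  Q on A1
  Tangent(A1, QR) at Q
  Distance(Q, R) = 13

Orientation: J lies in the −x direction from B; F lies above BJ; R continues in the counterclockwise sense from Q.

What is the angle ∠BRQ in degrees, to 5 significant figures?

9.3893°

B is at the origin; B and J share the same y with |BJ| = 16.5 and J on the −x side, so J = (-16.500, 0.0000). Since A1 is tangent to BJ there, FJ ⟂ BJ, so F = J + (0, 13.6) = (-16.500, 13.600). On A1, J sits at bearing -90° from F; a 118° counterclockwise sweep puts Q at bearing 28°, so Q = F + 13.6·(cos 28°, sin 28°) = (-4.4919, 19.985). A1 meets QR tangentially, so FQ is at right angles to QR, so QR runs along (−sin 28°, cos 28°); with |QR| = 13.0, R = (-10.595, 31.463). Then cos ∠BRQ = RB·RQ / (|RB||RQ|), giving 9.3893°.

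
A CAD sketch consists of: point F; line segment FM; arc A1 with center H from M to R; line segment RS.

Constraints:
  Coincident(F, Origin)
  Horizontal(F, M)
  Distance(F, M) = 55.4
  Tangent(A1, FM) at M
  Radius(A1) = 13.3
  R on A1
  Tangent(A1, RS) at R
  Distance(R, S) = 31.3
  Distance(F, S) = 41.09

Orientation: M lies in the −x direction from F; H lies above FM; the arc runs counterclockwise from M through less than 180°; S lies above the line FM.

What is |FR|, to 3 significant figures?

44.9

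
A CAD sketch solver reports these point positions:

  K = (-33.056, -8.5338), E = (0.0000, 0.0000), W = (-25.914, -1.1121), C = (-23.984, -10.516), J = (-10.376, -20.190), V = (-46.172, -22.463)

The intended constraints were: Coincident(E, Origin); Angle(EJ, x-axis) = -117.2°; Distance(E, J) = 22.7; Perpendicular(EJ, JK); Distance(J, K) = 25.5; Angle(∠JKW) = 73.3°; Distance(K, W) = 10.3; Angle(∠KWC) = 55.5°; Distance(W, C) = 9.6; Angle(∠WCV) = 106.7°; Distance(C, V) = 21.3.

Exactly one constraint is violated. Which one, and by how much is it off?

Distance(C, V) = 21.3 — off by 3.90.

E = (0.00, 0.00) ✓; EJ at -117.2° ✓; |EJ| = 22.70 ✓; ∠(EJ, JK) = 90.00° ✓; |JK| = 25.50 ✓; ∠JKW = 73.30° ✓; |KW| = 10.30 ✓; ∠KWC = 55.50° ✓; |WC| = 9.600 ✓; ∠WCV = 106.7° ✓; |CV| = 25.20 ✗.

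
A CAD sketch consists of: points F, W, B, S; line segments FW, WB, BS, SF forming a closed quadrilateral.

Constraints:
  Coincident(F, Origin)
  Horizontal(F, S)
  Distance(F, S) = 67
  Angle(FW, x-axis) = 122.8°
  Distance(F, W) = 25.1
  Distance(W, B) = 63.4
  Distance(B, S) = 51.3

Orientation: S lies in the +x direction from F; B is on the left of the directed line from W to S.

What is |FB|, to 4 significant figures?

64.22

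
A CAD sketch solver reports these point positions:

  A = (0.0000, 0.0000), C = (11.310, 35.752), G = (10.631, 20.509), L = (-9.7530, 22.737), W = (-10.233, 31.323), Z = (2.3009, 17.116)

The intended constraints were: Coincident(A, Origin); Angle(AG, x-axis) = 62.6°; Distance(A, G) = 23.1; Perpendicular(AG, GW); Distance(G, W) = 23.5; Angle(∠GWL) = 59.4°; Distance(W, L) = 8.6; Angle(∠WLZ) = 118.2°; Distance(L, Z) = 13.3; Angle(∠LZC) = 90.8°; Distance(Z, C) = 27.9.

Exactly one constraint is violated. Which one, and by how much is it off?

Distance(Z, C) = 27.9 — off by 7.20.

A = (0.00, 0.00) ✓; AG at 62.60° ✓; |AG| = 23.10 ✓; ∠(AG, GW) = 90.00° ✓; |GW| = 23.50 ✓; ∠GWL = 59.40° ✓; |WL| = 8.599 ✓; ∠WLZ = 118.2° ✓; |LZ| = 13.30 ✓; ∠LZC = 90.80° ✓; |ZC| = 20.70 ✗.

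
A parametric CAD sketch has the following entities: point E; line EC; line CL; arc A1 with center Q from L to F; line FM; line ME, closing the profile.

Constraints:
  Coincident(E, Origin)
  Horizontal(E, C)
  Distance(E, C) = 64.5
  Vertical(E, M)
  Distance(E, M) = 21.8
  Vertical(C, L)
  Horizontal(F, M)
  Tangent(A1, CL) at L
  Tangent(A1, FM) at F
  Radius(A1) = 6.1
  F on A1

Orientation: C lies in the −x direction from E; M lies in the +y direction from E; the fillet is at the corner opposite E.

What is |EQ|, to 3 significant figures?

60.5

E is at the origin; EC is horizontal with |EC| = 64.5 and C on the −x side, so C = (-64.5, 0.00). EM is vertical with |EM| = 21.8 and M on the +y side, so M = (0.00, 21.8). The virtual corner opposite E is at (-64.5, 21.8). The tangent condition forces QL to be normal to CL and A1 meets FM tangentially, so QF is at right angles to FM, with radius 6.1, so the center Q sits 6.1 in from both sides at Q = (-58.4, 15.7). Then |EQ| = |Q − E| = 60.5.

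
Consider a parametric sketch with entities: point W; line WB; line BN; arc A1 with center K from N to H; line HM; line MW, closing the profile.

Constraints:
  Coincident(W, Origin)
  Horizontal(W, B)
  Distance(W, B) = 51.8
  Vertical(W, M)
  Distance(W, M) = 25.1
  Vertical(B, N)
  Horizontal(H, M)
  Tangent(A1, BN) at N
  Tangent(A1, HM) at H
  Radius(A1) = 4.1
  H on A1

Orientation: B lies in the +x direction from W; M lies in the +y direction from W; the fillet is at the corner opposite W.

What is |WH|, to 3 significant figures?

53.9

W is at the origin; WB is horizontal with |WB| = 51.8 and B on the +x side, so B = (51.8, 0.00). WM is vertical with |WM| = 25.1 and M on the +y side, so M = (0.00, 25.1). The virtual corner opposite W is at (51.8, 25.1). Since A1 is tangent to BN there, KN ⟂ BN and tangency of A1 to HM means the radius KH is perpendicular to HM, with radius 4.1, so the center K sits 4.1 in from both sides at K = (47.7, 21.0). That places the tangent points at N = (51.8, 21.0) on BN and H = (47.7, 25.1) on HM. Then |WH| = |H − W| = 53.9.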